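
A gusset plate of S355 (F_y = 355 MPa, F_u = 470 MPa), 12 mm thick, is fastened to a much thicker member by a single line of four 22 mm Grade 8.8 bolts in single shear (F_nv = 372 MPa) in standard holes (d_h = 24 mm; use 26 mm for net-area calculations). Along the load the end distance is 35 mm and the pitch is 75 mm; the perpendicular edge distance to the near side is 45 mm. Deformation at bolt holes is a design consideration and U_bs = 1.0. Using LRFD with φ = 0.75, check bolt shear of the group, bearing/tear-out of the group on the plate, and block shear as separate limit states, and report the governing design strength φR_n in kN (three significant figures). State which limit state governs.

Bolt shear: A_b = π·22²/4 = 380.1 mm²; R_n = 372 × 380.1 × 4 × 1 / 1000 = 565.6 kN → 0.75 × 565.6 = 424 kN.
Bearing: edge l_c = 23, r_n = 155.7 kN; interior l_c = 51, r_n = 297.8 kN; R_n = 155.7 + 3·297.8 = 1049 kN → 787 kN.
Block shear: A_gv = 3120, A_nv = 2028, A_nt = 384 mm²; R_n = min(0.6F_uA_nv, 0.6F_yA_gv) + U_bs·F_u·A_nt = 752.4 kN → 564 kN.
Bolt shear governs: 424 kN.

424 kN (bolt shear governs)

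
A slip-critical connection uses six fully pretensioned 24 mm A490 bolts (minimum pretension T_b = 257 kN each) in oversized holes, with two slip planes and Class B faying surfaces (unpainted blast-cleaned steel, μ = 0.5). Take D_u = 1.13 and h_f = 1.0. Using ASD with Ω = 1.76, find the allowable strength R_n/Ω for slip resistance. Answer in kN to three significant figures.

990 kN

R_n = μ · D_u · h_f · T_b · n_s · n_b = 0.5 × 1.13 × 1.0 × 257 × 2 × 6 = 1742 kN.
Allowable strength R_n/Ω = 1742 / 1.76 = 990 kN.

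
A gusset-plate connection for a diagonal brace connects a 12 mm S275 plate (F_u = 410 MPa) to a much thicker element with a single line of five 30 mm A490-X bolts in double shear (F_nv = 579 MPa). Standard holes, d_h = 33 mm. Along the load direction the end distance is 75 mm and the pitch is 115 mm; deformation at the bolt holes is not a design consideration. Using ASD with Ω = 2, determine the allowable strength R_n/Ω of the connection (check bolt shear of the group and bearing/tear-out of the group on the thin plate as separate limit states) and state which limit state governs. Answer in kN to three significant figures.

1100 kN (bearing governs)

Bolt shear: A_b = π·30²/4 = 706.9 mm²; R_n = 579 × 706.9 × 5 × 2 / 1000 = 4093 kN → 4093 / 2 = 2050 kN.
Bearing (1.5 l_c t F_u ≤ 3.0 d t F_u): upper limit = 3.0·30·12·410 / 1000 = 442.8 kN.
  Edge l_c = 75 − 33/2 = 58.5 → r_n = 431.7 kN; interior l_c = 115 − 33 = 82 → r_n = 442.8 kN.
  R_n,bearing = 1·431.7 + 4·442.8 = 2203 kN → 2203 / 2 = 1100 kN.
Bearing governs: 1100 kN.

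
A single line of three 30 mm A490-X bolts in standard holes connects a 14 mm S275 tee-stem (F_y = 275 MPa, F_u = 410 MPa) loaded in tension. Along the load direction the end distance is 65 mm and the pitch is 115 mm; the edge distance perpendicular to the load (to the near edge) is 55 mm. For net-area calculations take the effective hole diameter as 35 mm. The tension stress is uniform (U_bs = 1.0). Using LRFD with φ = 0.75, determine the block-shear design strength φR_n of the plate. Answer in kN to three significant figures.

Shear plane L_v = 65 + 2·115 = 295 mm; A_gv = 295 × 14 = 4130 mm².
A_nv = (295 − 2.5·35) × 14 = 2905 mm².
A_nt = (55 − 0.5·35) × 14 = 525 mm².
0.6 F_u A_nv = 714.6 kN; 0.6 F_y A_gv = 681.5 kN → shear yielding governs the shear term.
R_n = 681.5 + 1.0 × 410 × 525 / 1000 = 896.7 kN.
Design strength φR_n = 0.75 × 896.7 = 673 kN.

673 kN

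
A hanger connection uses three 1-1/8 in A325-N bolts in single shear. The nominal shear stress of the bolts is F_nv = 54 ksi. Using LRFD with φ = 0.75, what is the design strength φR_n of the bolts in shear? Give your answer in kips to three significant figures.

121 kips

A_b = π × 1.125² / 4 = 0.994 in².
R_n = F_nv · A_b · n · n_s = 54 × 0.994 × 3 × 1 = 161 kips.
Design strength φR_n = 0.75 × 161 = 121 kips.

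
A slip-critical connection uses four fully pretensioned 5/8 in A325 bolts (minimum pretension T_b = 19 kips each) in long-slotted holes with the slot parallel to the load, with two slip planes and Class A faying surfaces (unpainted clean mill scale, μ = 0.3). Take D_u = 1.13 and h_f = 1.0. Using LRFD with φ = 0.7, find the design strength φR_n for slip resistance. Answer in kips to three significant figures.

R_n = μ · D_u · h_f · T_b · n_s · n_b = 0.3 × 1.13 × 1.0 × 19 × 2 × 4 = 51.53 kips.
Design strength φR_n = 0.7 × 51.53 = 36.1 kips.

36.1 kips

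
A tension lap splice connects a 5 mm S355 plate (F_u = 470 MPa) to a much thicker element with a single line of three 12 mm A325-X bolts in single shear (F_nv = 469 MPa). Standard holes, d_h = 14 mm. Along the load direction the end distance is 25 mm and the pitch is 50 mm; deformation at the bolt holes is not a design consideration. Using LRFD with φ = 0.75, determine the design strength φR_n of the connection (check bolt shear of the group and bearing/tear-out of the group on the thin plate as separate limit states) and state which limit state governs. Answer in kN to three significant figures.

Bolt shear: A_b = π·12²/4 = 113.1 mm²; R_n = 469 × 113.1 × 3 × 1 / 1000 = 159.1 kN → 0.75 × 159.1 = 119 kN.
Bearing (1.5 l_c t F_u ≤ 3.0 d t F_u): upper limit = 3.0·12·5·470 / 1000 = 84.6 kN.
  Edge l_c = 25 − 14/2 = 18 → r_n = 63.45 kN; interior l_c = 50 − 14 = 36 → r_n = 84.6 kN.
  R_n,bearing = 1·63.45 + 2·84.6 = 232.7 kN → 0.75 × 232.7 = 174 kN.
Bolt shear governs: 119 kN.

119 kN (bolt shear governs)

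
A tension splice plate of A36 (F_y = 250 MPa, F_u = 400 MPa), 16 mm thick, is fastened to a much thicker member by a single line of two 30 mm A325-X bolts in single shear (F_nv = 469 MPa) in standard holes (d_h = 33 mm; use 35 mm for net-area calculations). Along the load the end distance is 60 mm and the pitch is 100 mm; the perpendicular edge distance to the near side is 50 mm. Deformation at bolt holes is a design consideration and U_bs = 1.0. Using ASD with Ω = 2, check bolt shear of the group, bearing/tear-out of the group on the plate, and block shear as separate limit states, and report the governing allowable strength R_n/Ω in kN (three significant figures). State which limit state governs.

Bolt shear: A_b = π·30²/4 = 706.9 mm²; R_n = 469 × 706.9 × 2 × 1 / 1000 = 663 kN → 663 / 2 = 332 kN.
Bearing: edge l_c = 43.5, r_n = 334.1 kN; interior l_c = 67, r_n = 460.8 kN; R_n = 334.1 + 1·460.8 = 794.9 kN → 397 kN.
Block shear: A_gv = 2560, A_nv = 1720, A_nt = 520 mm²; R_n = min(0.6F_uA_nv, 0.6F_yA_gv) + U_bs·F_u·A_nt = 592 kN → 296 kN.
Block shear governs: 296 kN.

296 kN (block shear governs)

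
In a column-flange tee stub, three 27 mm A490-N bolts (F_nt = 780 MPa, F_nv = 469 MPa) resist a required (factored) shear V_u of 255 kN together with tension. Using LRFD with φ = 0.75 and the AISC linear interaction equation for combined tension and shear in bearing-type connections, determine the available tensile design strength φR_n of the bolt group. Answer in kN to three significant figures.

882 kN

A_b = π·27²/4 = 572.6 mm²; f_rv = 255 × 1000 / (3 × 572.6) = 148.5 MPa.
F'_nt = 1.3 F_nt − (F_nt / φF_nv) f_rv = 1.3·780 − (780/(0.75·469))·148.5 = 684.8 MPa, capped at F_nt → F'_nt = 684.8 MPa.
R_n = F'_nt · A_b · n = 684.8 × 572.6 × 3 / 1000 = 1176 kN.
Design strength φR_n = 0.75 × 1176 = 882 kN.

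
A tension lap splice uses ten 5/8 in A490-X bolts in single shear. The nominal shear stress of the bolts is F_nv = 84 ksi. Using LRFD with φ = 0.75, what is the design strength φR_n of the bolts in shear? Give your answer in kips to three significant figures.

193 kips

A_b = π × 0.625² / 4 = 0.3068 in².
R_n = F_nv · A_b · n · n_s = 84 × 0.3068 × 10 × 1 = 257.7 kips.
Design strength φR_n = 0.75 × 257.7 = 193 kips.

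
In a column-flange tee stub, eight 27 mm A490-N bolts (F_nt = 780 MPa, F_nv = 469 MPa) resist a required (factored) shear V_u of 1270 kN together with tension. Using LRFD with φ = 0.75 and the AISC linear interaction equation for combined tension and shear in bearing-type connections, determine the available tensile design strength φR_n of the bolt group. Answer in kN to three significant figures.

1370 kN

A_b = π·27²/4 = 572.6 mm²; f_rv = 1270 × 1000 / (8 × 572.6) = 277.3 MPa.
F'_nt = 1.3 F_nt − (F_nt / φF_nv) f_rv = 1.3·780 − (780/(0.75·469))·277.3 = 399.2 MPa, capped at F_nt → F'_nt = 399.2 MPa.
R_n = F'_nt · A_b · n = 399.2 × 572.6 × 8 / 1000 = 1828 kN.
Design strength φR_n = 0.75 × 1828 = 1370 kN.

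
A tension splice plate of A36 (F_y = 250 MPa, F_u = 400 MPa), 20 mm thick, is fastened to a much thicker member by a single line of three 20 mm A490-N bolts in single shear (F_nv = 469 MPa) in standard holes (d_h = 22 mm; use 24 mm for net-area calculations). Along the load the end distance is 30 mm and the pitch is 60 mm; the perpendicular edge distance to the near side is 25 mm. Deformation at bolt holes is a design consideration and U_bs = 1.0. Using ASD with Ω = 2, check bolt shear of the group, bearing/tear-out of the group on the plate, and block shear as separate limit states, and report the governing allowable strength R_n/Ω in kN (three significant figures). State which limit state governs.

Bolt shear: A_b = π·20²/4 = 314.2 mm²; R_n = 469 × 314.2 × 3 × 1 / 1000 = 442 kN → 442 / 2 = 221 kN.
Bearing: edge l_c = 19, r_n = 182.4 kN; interior l_c = 38, r_n = 364.8 kN; R_n = 182.4 + 2·364.8 = 912 kN → 456 kN.
Block shear: A_gv = 3000, A_nv = 1800, A_nt = 260 mm²; R_n = min(0.6F_uA_nv, 0.6F_yA_gv) + U_bs·F_u·A_nt = 536 kN → 268 kN.
Bolt shear governs: 221 kN.

221 kN (bolt shear governs)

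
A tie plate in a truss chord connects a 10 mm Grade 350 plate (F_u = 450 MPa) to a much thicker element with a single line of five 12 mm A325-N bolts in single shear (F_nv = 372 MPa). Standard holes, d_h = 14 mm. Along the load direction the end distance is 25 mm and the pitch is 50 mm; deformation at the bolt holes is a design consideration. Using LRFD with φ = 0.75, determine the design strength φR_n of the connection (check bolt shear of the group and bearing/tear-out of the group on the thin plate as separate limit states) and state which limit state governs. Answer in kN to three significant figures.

Bolt shear: A_b = π·12²/4 = 113.1 mm²; R_n = 372 × 113.1 × 5 × 1 / 1000 = 210.4 kN → 0.75 × 210.4 = 158 kN.
Bearing (1.2 l_c t F_u ≤ 2.4 d t F_u): upper limit = 2.4·12·10·450 / 1000 = 129.6 kN.
  Edge l_c = 25 − 14/2 = 18 → r_n = 97.2 kN; interior l_c = 50 − 14 = 36 → r_n = 129.6 kN.
  R_n,bearing = 1·97.2 + 4·129.6 = 615.6 kN → 0.75 × 615.6 = 462 kN.
Bolt shear governs: 158 kN.

158 kN (bolt shear governs)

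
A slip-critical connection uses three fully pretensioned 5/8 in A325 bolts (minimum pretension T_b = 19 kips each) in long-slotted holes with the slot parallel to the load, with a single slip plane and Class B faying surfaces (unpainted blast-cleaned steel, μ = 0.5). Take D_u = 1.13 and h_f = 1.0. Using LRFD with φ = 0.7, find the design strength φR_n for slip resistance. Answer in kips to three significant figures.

R_n = μ · D_u · h_f · T_b · n_s · n_b = 0.5 × 1.13 × 1.0 × 19 × 1 × 3 = 32.2 kips.
Design strength φR_n = 0.7 × 32.2 = 22.5 kips.

22.5 kips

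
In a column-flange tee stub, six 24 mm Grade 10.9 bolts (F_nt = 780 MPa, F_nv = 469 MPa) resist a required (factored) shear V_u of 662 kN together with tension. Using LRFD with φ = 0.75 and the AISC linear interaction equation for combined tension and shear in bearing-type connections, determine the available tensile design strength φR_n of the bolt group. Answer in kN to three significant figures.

963 kN

A_b = π·24²/4 = 452.4 mm²; f_rv = 662 × 1000 / (6 × 452.4) = 243.9 MPa.
F'_nt = 1.3 F_nt − (F_nt / φF_nv) f_rv = 1.3·780 − (780/(0.75·469))·243.9 = 473.2 MPa, capped at F_nt → F'_nt = 473.2 MPa.
R_n = F'_nt · A_b · n = 473.2 × 452.4 × 6 / 1000 = 1284 kN.
Design strength φR_n = 0.75 × 1284 = 963 kN.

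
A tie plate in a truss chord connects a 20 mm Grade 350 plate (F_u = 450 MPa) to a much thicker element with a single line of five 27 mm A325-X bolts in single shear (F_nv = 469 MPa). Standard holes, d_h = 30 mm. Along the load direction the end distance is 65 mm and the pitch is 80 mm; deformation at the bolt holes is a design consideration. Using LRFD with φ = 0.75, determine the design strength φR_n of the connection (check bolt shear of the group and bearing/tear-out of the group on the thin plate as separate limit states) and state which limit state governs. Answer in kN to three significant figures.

1010 kN (bolt shear governs)

Bolt shear: A_b = π·27²/4 = 572.6 mm²; R_n = 469 × 572.6 × 5 × 1 / 1000 = 1343 kN → 0.75 × 1343 = 1010 kN.
Bearing (1.2 l_c t F_u ≤ 2.4 d t F_u): upper limit = 2.4·27·20·450 / 1000 = 583.2 kN.
  Edge l_c = 65 − 30/2 = 50 → r_n = 540 kN; interior l_c = 80 − 30 = 50 → r_n = 540 kN.
  R_n,bearing = 1·540 + 4·540 = 2700 kN → 0.75 × 2700 = 2020 kN.
Bolt shear governs: 1010 kN.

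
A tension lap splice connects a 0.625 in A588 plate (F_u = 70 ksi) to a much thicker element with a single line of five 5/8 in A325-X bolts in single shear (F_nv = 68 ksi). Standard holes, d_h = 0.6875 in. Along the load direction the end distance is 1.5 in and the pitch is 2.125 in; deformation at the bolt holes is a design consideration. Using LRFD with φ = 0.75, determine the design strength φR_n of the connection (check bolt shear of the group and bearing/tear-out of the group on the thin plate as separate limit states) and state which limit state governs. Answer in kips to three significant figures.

78.2 kips (bolt shear governs)

Bolt shear: A_b = π·0.625²/4 = 0.3068 in²; R_n = 68 × 0.3068 × 5 × 1 = 104.3 kips → 0.75 × 104.3 = 78.2 kips.
Bearing (1.2 l_c t F_u ≤ 2.4 d t F_u): upper limit = 2.4·0.625·0.625·70 = 65.62 kips.
  Edge l_c = 1.5 − 0.6875/2 = 1.156 → r_n = 60.7 kips; interior l_c = 2.125 − 0.6875 = 1.438 → r_n = 65.62 kips.
  R_n,bearing = 1·60.7 + 4·65.62 = 323.2 kips → 0.75 × 323.2 = 242 kips.
Bolt shear governs: 78.2 kips.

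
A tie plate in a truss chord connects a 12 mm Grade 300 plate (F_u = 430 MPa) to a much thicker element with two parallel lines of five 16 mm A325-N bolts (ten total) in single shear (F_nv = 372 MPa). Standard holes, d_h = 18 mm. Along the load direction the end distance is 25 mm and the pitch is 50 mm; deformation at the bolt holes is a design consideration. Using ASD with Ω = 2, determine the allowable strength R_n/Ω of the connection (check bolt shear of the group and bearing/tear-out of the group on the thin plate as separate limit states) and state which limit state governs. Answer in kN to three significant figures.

374 kN (bolt shear governs)

Bolt shear: A_b = π·16²/4 = 201.1 mm²; R_n = 372 × 201.1 × 10 × 1 / 1000 = 748 kN → 748 / 2 = 374 kN.
Bearing (1.2 l_c t F_u ≤ 2.4 d t F_u): upper limit = 2.4·16·12·430 / 1000 = 198.1 kN.
  Edge l_c = 25 − 18/2 = 16 → r_n = 99.07 kN; interior l_c = 50 − 18 = 32 → r_n = 198.1 kN.
  R_n,bearing = 2·99.07 + 8·198.1 = 1783 kN → 1783 / 2 = 892 kN.
Bolt shear governs: 374 kN.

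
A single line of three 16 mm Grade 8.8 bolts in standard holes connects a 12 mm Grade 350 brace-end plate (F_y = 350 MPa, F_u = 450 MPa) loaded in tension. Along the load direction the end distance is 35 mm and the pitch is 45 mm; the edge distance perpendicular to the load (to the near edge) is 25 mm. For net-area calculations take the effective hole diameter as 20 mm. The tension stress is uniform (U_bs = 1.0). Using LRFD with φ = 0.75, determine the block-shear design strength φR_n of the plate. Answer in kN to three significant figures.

Shear plane L_v = 35 + 2·45 = 125 mm; A_gv = 125 × 12 = 1500 mm².
A_nv = (125 − 2.5·20) × 12 = 900 mm².
A_nt = (25 − 0.5·20) × 12 = 180 mm².
0.6 F_u A_nv = 243 kN; 0.6 F_y A_gv = 315 kN → shear rupture governs the shear term.
R_n = 243 + 1.0 × 450 × 180 / 1000 = 324 kN.
Design strength φR_n = 0.75 × 324 = 243 kN.

243 kN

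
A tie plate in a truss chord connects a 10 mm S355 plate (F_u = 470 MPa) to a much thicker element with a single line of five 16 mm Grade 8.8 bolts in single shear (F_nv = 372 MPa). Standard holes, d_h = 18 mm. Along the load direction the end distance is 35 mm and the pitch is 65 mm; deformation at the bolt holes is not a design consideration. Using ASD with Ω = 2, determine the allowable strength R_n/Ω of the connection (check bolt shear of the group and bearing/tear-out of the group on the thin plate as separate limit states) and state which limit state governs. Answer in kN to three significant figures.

187 kN (bolt shear governs)

Bolt shear: A_b = π·16²/4 = 201.1 mm²; R_n = 372 × 201.1 × 5 × 1 / 1000 = 374 kN → 374 / 2 = 187 kN.
Bearing (1.5 l_c t F_u ≤ 3.0 d t F_u): upper limit = 3.0·16·10·470 / 1000 = 225.6 kN.
  Edge l_c = 35 − 18/2 = 26 → r_n = 183.3 kN; interior l_c = 65 − 18 = 47 → r_n = 225.6 kN.
  R_n,bearing = 1·183.3 + 4·225.6 = 1086 kN → 1086 / 2 = 543 kN.
Bolt shear governs: 187 kN.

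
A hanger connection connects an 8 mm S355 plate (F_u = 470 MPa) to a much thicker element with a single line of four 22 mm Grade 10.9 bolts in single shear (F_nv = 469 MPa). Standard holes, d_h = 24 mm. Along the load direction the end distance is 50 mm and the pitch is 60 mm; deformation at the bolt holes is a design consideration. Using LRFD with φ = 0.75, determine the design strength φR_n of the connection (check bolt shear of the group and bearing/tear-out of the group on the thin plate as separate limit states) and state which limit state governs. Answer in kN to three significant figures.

494 kN (bearing governs)

Bolt shear: A_b = π·22²/4 = 380.1 mm²; R_n = 469 × 380.1 × 4 × 1 / 1000 = 713.1 kN → 0.75 × 713.1 = 535 kN.
Bearing (1.2 l_c t F_u ≤ 2.4 d t F_u): upper limit = 2.4·22·8·470 / 1000 = 198.5 kN.
  Edge l_c = 50 − 24/2 = 38 → r_n = 171.5 kN; interior l_c = 60 − 24 = 36 → r_n = 162.4 kN.
  R_n,bearing = 1·171.5 + 3·162.4 = 658.8 kN → 0.75 × 658.8 = 494 kN.
Bearing governs: 494 kN.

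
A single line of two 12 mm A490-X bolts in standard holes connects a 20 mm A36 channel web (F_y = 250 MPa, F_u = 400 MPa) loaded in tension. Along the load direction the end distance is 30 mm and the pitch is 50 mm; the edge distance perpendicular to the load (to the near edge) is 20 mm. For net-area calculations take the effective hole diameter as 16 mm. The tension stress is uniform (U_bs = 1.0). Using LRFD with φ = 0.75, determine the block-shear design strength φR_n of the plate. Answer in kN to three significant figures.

252 kN

Shear plane L_v = 30 + 1·50 = 80 mm; A_gv = 80 × 20 = 1600 mm².
A_nv = (80 − 1.5·16) × 20 = 1120 mm².
A_nt = (20 − 0.5·16) × 20 = 240 mm².
0.6 F_u A_nv = 268.8 kN; 0.6 F_y A_gv = 240 kN → shear yielding governs the shear term.
R_n = 240 + 1.0 × 400 × 240 / 1000 = 336 kN.
Design strength φR_n = 0.75 × 336 = 252 kN.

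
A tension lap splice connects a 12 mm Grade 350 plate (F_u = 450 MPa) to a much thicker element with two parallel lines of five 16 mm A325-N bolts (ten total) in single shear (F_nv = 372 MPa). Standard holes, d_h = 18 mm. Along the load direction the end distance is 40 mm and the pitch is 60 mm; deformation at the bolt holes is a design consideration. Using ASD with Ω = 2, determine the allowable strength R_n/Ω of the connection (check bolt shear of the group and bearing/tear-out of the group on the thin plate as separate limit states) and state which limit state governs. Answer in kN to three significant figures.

Bolt shear: A_b = π·16²/4 = 201.1 mm²; R_n = 372 × 201.1 × 10 × 1 / 1000 = 748 kN → 748 / 2 = 374 kN.
Bearing (1.2 l_c t F_u ≤ 2.4 d t F_u): upper limit = 2.4·16·12·450 / 1000 = 207.4 kN.
  Edge l_c = 40 − 18/2 = 31 → r_n = 200.9 kN; interior l_c = 60 − 18 = 42 → r_n = 207.4 kN.
  R_n,bearing = 2·200.9 + 8·207.4 = 2061 kN → 2061 / 2 = 1030 kN.
Bolt shear governs: 374 kN.

374 kN (bolt shear governs)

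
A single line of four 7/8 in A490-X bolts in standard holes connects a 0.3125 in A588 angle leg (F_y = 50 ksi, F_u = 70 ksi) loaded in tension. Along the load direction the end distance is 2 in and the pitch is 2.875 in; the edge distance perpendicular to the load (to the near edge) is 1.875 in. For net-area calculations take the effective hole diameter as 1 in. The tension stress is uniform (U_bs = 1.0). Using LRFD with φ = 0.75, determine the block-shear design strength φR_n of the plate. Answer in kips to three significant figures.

Shear plane L_v = 2 + 3·2.875 = 10.62 in; A_gv = 10.62 × 0.3125 = 3.32 in².
A_nv = (10.62 − 3.5·1) × 0.3125 = 2.227 in².
A_nt = (1.875 − 0.5·1) × 0.3125 = 0.4297 in².
0.6 F_u A_nv = 93.52 kips; 0.6 F_y A_gv = 99.61 kips → shear rupture governs the shear term.
R_n = 93.52 + 1.0 × 70 × 0.4297 = 123.6 kips.
Design strength φR_n = 0.75 × 123.6 = 92.7 kips.

92.7 kips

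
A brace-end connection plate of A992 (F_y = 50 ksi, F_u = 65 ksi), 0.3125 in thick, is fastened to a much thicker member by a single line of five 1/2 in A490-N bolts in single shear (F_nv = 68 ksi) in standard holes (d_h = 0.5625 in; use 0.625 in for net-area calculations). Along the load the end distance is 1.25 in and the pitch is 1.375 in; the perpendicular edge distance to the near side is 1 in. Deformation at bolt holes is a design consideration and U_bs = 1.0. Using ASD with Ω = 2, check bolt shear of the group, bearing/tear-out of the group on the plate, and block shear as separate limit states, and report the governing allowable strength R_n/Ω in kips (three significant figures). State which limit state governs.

31 kips (block shear governs)

Bolt shear: A_b = π·0.5²/4 = 0.1963 in²; R_n = 68 × 0.1963 × 5 × 1 = 66.76 kips → 66.76 / 2 = 33.4 kips.
Bearing: edge l_c = 0.9688, r_n = 23.61 kips; interior l_c = 0.8125, r_n = 19.8 kips; R_n = 23.61 + 4·19.8 = 102.8 kips → 51.4 kips.
Block shear: A_gv = 2.109, A_nv = 1.23, A_nt = 0.2148 in²; R_n = min(0.6F_uA_nv, 0.6F_yA_gv) + U_bs·F_u·A_nt = 61.95 kips → 31 kips.
Block shear governs: 31 kips.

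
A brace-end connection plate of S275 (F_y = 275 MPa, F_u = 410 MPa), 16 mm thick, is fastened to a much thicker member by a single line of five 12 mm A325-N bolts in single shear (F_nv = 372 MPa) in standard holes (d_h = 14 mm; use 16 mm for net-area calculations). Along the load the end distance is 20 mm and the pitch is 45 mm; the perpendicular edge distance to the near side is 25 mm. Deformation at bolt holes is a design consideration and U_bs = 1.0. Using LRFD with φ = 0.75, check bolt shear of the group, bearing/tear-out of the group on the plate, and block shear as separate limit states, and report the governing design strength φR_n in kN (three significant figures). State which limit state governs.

158 kN (bolt shear governs)

Bolt shear: A_b = π·12²/4 = 113.1 mm²; R_n = 372 × 113.1 × 5 × 1 / 1000 = 210.4 kN → 0.75 × 210.4 = 158 kN.
Bearing: edge l_c = 13, r_n = 102.3 kN; interior l_c = 31, r_n = 188.9 kN; R_n = 102.3 + 4·188.9 = 858 kN → 644 kN.
Block shear: A_gv = 3200, A_nv = 2048, A_nt = 272 mm²; R_n = min(0.6F_uA_nv, 0.6F_yA_gv) + U_bs·F_u·A_nt = 615.3 kN → 461 kN.
Bolt shear governs: 158 kN.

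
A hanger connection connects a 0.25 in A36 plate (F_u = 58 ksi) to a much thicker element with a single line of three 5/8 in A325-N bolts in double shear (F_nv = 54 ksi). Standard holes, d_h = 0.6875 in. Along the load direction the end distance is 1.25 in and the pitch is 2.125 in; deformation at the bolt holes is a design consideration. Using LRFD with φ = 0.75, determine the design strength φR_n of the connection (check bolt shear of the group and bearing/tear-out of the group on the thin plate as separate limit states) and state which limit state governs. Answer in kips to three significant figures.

Bolt shear: A_b = π·0.625²/4 = 0.3068 in²; R_n = 54 × 0.3068 × 3 × 2 = 99.4 kips → 0.75 × 99.4 = 74.6 kips.
Bearing (1.2 l_c t F_u ≤ 2.4 d t F_u): upper limit = 2.4·0.625·0.25·58 = 21.75 kips.
  Edge l_c = 1.25 − 0.6875/2 = 0.9062 → r_n = 15.77 kips; interior l_c = 2.125 − 0.6875 = 1.438 → r_n = 21.75 kips.
  R_n,bearing = 1·15.77 + 2·21.75 = 59.27 kips → 0.75 × 59.27 = 44.5 kips.
Bearing governs: 44.5 kips.

44.5 kips (bearing governs)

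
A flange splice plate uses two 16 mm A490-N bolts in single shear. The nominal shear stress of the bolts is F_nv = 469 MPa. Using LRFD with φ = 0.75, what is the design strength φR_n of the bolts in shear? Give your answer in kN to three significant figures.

A_b = π × 16² / 4 = 201.1 mm².
R_n = F_nv · A_b · n · n_s = 469 × 201.1 × 2 × 1 / 1000 = 188.6 kN.
Design strength φR_n = 0.75 × 188.6 = 141 kN.

141 kN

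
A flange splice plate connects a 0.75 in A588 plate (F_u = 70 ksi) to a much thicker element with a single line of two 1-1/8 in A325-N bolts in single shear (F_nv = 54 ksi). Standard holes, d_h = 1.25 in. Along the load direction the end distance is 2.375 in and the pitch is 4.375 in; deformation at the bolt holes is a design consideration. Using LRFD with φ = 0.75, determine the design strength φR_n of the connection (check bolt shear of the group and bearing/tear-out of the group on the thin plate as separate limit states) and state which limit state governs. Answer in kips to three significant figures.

Bolt shear: A_b = π·1.125²/4 = 0.994 in²; R_n = 54 × 0.994 × 2 × 1 = 107.4 kips → 0.75 × 107.4 = 80.5 kips.
Bearing (1.2 l_c t F_u ≤ 2.4 d t F_u): upper limit = 2.4·1.125·0.75·70 = 141.8 kips.
  Edge l_c = 2.375 − 1.25/2 = 1.75 → r_n = 110.3 kips; interior l_c = 4.375 − 1.25 = 3.125 → r_n = 141.8 kips.
  R_n,bearing = 1·110.3 + 1·141.8 = 252 kips → 0.75 × 252 = 189 kips.
Bolt shear governs: 80.5 kips.

80.5 kips (bolt shear governs)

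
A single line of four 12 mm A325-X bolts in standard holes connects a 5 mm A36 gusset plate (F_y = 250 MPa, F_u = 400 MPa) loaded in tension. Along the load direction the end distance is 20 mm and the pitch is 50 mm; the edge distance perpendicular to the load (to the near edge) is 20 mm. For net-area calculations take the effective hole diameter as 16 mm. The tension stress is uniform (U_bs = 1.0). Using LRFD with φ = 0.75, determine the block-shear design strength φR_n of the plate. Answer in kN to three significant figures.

Shear plane L_v = 20 + 3·50 = 170 mm; A_gv = 170 × 5 = 850 mm².
A_nv = (170 − 3.5·16) × 5 = 570 mm².
A_nt = (20 − 0.5·16) × 5 = 60 mm².
0.6 F_u A_nv = 136.8 kN; 0.6 F_y A_gv = 127.5 kN → shear yielding governs the shear term.
R_n = 127.5 + 1.0 × 400 × 60 / 1000 = 151.5 kN.
Design strength φR_n = 0.75 × 151.5 = 114 kN.

114 kN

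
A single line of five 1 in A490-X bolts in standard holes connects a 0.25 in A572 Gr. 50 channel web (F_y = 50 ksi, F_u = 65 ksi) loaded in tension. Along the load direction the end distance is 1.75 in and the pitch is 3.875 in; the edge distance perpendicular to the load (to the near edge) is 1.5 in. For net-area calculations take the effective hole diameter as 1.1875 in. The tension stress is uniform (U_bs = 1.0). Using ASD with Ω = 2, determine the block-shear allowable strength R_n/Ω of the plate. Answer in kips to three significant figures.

Shear plane L_v = 1.75 + 4·3.875 = 17.25 in; A_gv = 17.25 × 0.25 = 4.312 in².
A_nv = (17.25 − 4.5·1.1875) × 0.25 = 2.977 in².
A_nt = (1.5 − 0.5·1.1875) × 0.25 = 0.2266 in².
0.6 F_u A_nv = 116.1 kips; 0.6 F_y A_gv = 129.4 kips → shear rupture governs the shear term.
R_n = 116.1 + 1.0 × 65 × 0.2266 = 130.8 kips.
Allowable strength R_n/Ω = 130.8 / 2 = 65.4 kips.

65.4 kips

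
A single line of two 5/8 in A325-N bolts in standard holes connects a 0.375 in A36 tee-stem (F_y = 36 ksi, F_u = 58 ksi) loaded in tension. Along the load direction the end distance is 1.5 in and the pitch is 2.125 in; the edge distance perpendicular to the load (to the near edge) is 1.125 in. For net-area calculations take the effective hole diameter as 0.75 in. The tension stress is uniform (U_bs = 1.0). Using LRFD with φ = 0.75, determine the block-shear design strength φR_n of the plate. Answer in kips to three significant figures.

34.3 kips

Shear plane L_v = 1.5 + 1·2.125 = 3.625 in; A_gv = 3.625 × 0.375 = 1.359 in².
A_nv = (3.625 − 1.5·0.75) × 0.375 = 0.9375 in².
A_nt = (1.125 − 0.5·0.75) × 0.375 = 0.2812 in².
0.6 F_u A_nv = 32.62 kips; 0.6 F_y A_gv = 29.36 kips → shear yielding governs the shear term.
R_n = 29.36 + 1.0 × 58 × 0.2812 = 45.67 kips.
Design strength φR_n = 0.75 × 45.67 = 34.3 kips.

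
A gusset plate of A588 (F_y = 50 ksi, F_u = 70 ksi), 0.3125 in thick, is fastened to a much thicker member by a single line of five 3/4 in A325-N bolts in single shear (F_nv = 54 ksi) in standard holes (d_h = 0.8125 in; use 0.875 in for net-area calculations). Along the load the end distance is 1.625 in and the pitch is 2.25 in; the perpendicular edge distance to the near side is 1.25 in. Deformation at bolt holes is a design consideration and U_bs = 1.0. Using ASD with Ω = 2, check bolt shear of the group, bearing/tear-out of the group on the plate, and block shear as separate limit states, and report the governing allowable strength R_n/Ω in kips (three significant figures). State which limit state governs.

Bolt shear: A_b = π·0.75²/4 = 0.4418 in²; R_n = 54 × 0.4418 × 5 × 1 = 119.3 kips → 119.3 / 2 = 59.6 kips.
Bearing: edge l_c = 1.219, r_n = 31.99 kips; interior l_c = 1.438, r_n = 37.73 kips; R_n = 31.99 + 4·37.73 = 182.9 kips → 91.5 kips.
Block shear: A_gv = 3.32, A_nv = 2.09, A_nt = 0.2539 in²; R_n = min(0.6F_uA_nv, 0.6F_yA_gv) + U_bs·F_u·A_nt = 105.5 kips → 52.8 kips.
Block shear governs: 52.8 kips.

52.8 kips (block shear governs)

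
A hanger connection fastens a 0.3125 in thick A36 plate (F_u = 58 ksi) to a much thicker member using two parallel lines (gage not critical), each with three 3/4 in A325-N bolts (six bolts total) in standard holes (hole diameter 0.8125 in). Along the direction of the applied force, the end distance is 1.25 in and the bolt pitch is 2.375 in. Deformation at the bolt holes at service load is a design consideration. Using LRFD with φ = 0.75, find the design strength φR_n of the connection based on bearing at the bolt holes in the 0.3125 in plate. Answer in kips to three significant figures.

125 kips

Per bolt r_n = 1.2 l_c t F_u ≤ 2.4 d t F_u; upper limit = 2.4 × 0.75 × 0.3125 × 58 = 32.62 kips.
Edge bolt: l_c = 1.25 − 0.8125/2 = 0.8438 in → 1.2 × 0.8438 × 0.3125 × 58 = 18.35 → r_n = 18.35 kips.
Interior bolts: l_c = 2.375 − 0.8125 = 1.562 in → 1.2 × 1.562 × 0.3125 × 58 = 33.98 → r_n = 32.62 kips.
R_n = 2 × 18.35 + 4 × 32.62 = 167.2 kips.
Design strength φR_n = 0.75 × 167.2 = 125 kips.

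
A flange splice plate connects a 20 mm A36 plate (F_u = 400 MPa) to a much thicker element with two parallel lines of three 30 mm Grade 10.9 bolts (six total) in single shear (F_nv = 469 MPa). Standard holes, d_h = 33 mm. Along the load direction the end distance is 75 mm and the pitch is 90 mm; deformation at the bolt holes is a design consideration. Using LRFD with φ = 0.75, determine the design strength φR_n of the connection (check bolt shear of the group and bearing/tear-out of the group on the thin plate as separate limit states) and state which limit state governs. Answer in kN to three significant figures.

Bolt shear: A_b = π·30²/4 = 706.9 mm²; R_n = 469 × 706.9 × 6 × 1 / 1000 = 1989 kN → 0.75 × 1989 = 1490 kN.
Bearing (1.2 l_c t F_u ≤ 2.4 d t F_u): upper limit = 2.4·30·20·400 / 1000 = 576 kN.
  Edge l_c = 75 − 33/2 = 58.5 → r_n = 561.6 kN; interior l_c = 90 − 33 = 57 → r_n = 547.2 kN.
  R_n,bearing = 2·561.6 + 4·547.2 = 3312 kN → 0.75 × 3312 = 2480 kN.
Bolt shear governs: 1490 kN.

1490 kN (bolt shear governs)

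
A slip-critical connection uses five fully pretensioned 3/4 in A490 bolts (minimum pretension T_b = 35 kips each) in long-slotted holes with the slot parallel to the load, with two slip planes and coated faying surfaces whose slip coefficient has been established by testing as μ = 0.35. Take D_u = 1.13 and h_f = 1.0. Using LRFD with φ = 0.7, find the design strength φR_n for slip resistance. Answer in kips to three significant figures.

96.9 kips

R_n = μ · D_u · h_f · T_b · n_s · n_b = 0.35 × 1.13 × 1.0 × 35 × 2 × 5 = 138.4 kips.
Design strength φR_n = 0.7 × 138.4 = 96.9 kips.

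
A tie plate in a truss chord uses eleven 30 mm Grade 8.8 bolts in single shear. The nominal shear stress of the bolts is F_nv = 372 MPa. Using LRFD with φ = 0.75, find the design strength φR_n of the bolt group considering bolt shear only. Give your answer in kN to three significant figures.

A_b = π × 30² / 4 = 706.9 mm².
R_n = F_nv · A_b · n · n_s = 372 × 706.9 × 11 × 1 / 1000 = 2892 kN.
Design strength φR_n = 0.75 × 2892 = 2170 kN.

2170 kN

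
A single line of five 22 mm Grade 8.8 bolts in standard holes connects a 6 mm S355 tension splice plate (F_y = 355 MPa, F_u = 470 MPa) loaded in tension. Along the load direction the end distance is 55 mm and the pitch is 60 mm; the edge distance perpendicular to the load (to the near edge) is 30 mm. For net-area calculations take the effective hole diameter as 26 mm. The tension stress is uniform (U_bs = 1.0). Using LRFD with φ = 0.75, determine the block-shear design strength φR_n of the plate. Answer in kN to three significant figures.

262 kN

Shear plane L_v = 55 + 4·60 = 295 mm; A_gv = 295 × 6 = 1770 mm².
A_nv = (295 − 4.5·26) × 6 = 1068 mm².
A_nt = (30 − 0.5·26) × 6 = 102 mm².
0.6 F_u A_nv = 301.2 kN; 0.6 F_y A_gv = 377 kN → shear rupture governs the shear term.
R_n = 301.2 + 1.0 × 470 × 102 / 1000 = 349.1 kN.
Design strength φR_n = 0.75 × 349.1 = 262 kN.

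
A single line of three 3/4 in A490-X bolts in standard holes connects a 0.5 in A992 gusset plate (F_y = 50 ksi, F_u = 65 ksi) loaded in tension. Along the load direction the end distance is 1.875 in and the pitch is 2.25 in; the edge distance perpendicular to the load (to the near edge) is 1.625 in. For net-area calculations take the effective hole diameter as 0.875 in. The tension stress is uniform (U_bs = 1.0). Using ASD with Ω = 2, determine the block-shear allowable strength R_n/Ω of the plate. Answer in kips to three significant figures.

Shear plane L_v = 1.875 + 2·2.25 = 6.375 in; A_gv = 6.375 × 0.5 = 3.188 in².
A_nv = (6.375 − 2.5·0.875) × 0.5 = 2.094 in².
A_nt = (1.625 − 0.5·0.875) × 0.5 = 0.5938 in².
0.6 F_u A_nv = 81.66 kips; 0.6 F_y A_gv = 95.62 kips → shear rupture governs the shear term.
R_n = 81.66 + 1.0 × 65 × 0.5938 = 120.2 kips.
Allowable strength R_n/Ω = 120.2 / 2 = 60.1 kips.

60.1 kips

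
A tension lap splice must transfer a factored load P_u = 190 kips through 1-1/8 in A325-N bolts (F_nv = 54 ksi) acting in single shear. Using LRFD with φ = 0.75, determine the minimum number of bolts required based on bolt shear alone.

A_b = π·1.125²/4 = 0.994 in².
Per-bolt design strength φR_n = 0.75 × 54 × 0.994 × 1 = 40.26 kips.
n ≥ 190 / 40.26 = 4.72 → use 5 bolts.

5 bolts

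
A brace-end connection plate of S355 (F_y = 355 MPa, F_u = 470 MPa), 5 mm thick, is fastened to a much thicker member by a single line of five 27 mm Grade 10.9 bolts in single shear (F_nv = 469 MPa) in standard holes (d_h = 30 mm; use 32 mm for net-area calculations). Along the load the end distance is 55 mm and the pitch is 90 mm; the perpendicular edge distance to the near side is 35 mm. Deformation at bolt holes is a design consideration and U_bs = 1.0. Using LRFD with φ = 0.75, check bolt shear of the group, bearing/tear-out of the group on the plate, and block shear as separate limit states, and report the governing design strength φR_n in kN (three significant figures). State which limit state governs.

Bolt shear: A_b = π·27²/4 = 572.6 mm²; R_n = 469 × 572.6 × 5 × 1 / 1000 = 1343 kN → 0.75 × 1343 = 1010 kN.
Bearing: edge l_c = 40, r_n = 112.8 kN; interior l_c = 60, r_n = 152.3 kN; R_n = 112.8 + 4·152.3 = 721.9 kN → 541 kN.
Block shear: A_gv = 2075, A_nv = 1355, A_nt = 95 mm²; R_n = min(0.6F_uA_nv, 0.6F_yA_gv) + U_bs·F_u·A_nt = 426.8 kN → 320 kN.
Block shear governs: 320 kN.

320 kN (block shear governs)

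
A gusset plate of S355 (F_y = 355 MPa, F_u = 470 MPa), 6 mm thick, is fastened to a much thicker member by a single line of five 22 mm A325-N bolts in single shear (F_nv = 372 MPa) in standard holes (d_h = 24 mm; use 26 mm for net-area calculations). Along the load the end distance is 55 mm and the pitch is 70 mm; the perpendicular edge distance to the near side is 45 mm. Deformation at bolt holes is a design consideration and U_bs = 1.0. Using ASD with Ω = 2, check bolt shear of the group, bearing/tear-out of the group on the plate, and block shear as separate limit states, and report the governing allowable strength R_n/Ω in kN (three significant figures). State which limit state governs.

230 kN (block shear governs)

Bolt shear: A_b = π·22²/4 = 380.1 mm²; R_n = 372 × 380.1 × 5 × 1 / 1000 = 707 kN → 707 / 2 = 354 kN.
Bearing: edge l_c = 43, r_n = 145.5 kN; interior l_c = 46, r_n = 148.9 kN; R_n = 145.5 + 4·148.9 = 741.1 kN → 371 kN.
Block shear: A_gv = 2010, A_nv = 1308, A_nt = 192 mm²; R_n = min(0.6F_uA_nv, 0.6F_yA_gv) + U_bs·F_u·A_nt = 459.1 kN → 230 kN.
Block shear governs: 230 kN.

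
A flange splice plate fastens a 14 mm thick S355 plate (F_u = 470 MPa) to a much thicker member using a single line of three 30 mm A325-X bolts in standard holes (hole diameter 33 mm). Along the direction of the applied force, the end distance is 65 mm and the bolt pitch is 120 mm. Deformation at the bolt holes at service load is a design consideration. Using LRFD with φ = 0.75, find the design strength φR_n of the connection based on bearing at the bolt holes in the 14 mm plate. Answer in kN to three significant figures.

998 kN

Per bolt r_n = 1.2 l_c t F_u ≤ 2.4 d t F_u; upper limit = 2.4 × 30 × 14 × 470 / 1000 = 473.8 kN.
Edge bolt: l_c = 65 − 33/2 = 48.5 mm → 1.2 × 48.5 × 14 × 470 / 1000 = 383 → r_n = 383 kN.
Interior bolts: l_c = 120 − 33 = 87 mm → 1.2 × 87 × 14 × 470 / 1000 = 687 → r_n = 473.8 kN.
R_n = 1 × 383 + 2 × 473.8 = 1330 kN.
Design strength φR_n = 0.75 × 1330 = 998 kN.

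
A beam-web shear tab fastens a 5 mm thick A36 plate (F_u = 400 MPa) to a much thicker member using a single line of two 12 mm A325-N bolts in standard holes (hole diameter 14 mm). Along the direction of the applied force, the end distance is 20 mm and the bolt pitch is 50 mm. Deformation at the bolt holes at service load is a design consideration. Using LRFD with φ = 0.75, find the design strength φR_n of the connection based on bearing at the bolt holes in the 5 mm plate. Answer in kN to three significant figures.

Per bolt r_n = 1.2 l_c t F_u ≤ 2.4 d t F_u; upper limit = 2.4 × 12 × 5 × 400 / 1000 = 57.6 kN.
Edge bolt: l_c = 20 − 14/2 = 13 mm → 1.2 × 13 × 5 × 400 / 1000 = 31.2 → r_n = 31.2 kN.
Interior bolts: l_c = 50 − 14 = 36 mm → 1.2 × 36 × 5 × 400 / 1000 = 86.4 → r_n = 57.6 kN.
R_n = 1 × 31.2 + 1 × 57.6 = 88.8 kN.
Design strength φR_n = 0.75 × 88.8 = 66.6 kN.

66.6 kN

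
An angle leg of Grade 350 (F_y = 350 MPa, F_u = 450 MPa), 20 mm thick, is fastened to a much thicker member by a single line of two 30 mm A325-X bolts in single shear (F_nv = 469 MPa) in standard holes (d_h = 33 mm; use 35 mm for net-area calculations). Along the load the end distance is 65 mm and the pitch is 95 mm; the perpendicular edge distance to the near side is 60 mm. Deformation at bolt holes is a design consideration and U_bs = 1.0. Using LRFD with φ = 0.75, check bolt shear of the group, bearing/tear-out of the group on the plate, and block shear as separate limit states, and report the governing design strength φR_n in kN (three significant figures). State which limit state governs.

497 kN (bolt shear governs)

Bolt shear: A_b = π·30²/4 = 706.9 mm²; R_n = 469 × 706.9 × 2 × 1 / 1000 = 663 kN → 0.75 × 663 = 497 kN.
Bearing: edge l_c = 48.5, r_n = 523.8 kN; interior l_c = 62, r_n = 648 kN; R_n = 523.8 + 1·648 = 1172 kN → 879 kN.
Block shear: A_gv = 3200, A_nv = 2150, A_nt = 850 mm²; R_n = min(0.6F_uA_nv, 0.6F_yA_gv) + U_bs·F_u·A_nt = 963 kN → 722 kN.
Bolt shear governs: 497 kN.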